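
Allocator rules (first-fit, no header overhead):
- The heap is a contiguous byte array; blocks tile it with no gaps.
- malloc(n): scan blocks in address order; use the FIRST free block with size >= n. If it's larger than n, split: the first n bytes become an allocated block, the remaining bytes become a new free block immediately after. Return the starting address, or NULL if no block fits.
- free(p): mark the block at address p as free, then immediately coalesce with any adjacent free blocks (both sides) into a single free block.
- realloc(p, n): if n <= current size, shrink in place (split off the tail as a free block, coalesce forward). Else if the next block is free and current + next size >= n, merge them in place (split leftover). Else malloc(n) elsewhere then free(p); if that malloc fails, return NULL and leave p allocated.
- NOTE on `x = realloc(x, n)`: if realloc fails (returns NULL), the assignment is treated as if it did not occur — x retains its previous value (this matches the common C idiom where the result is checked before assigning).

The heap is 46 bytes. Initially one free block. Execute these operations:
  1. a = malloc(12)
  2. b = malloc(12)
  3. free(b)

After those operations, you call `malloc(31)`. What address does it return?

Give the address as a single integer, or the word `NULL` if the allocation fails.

Answer: 12

Derivation:
Op 1: a = malloc(12) -> a = 0; heap: [0-11 ALLOC][12-45 FREE]
Op 2: b = malloc(12) -> b = 12; heap: [0-11 ALLOC][12-23 ALLOC][24-45 FREE]
Op 3: free(b) -> (freed b); heap: [0-11 ALLOC][12-45 FREE]
malloc(31): first-fit scan over [0-11 ALLOC][12-45 FREE] -> 12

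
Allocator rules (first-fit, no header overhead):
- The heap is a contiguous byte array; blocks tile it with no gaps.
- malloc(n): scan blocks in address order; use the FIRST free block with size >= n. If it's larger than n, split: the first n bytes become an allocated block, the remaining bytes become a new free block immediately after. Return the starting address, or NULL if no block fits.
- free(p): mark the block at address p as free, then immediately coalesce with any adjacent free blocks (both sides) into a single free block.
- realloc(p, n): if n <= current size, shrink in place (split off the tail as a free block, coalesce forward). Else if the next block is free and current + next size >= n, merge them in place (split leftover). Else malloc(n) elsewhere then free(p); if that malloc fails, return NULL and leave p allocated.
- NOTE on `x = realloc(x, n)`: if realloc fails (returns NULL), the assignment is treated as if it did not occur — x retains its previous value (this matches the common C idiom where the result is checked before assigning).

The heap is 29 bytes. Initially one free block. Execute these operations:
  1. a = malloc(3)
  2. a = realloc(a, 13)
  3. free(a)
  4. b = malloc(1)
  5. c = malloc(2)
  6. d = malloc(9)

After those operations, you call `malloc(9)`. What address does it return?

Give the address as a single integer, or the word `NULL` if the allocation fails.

Op 1: a = malloc(3) -> a = 0; heap: [0-2 ALLOC][3-28 FREE]
Op 2: a = realloc(a, 13) -> a = 0; heap: [0-12 ALLOC][13-28 FREE]
Op 3: free(a) -> (freed a); heap: [0-28 FREE]
Op 4: b = malloc(1) -> b = 0; heap: [0-0 ALLOC][1-28 FREE]
Op 5: c = malloc(2) -> c = 1; heap: [0-0 ALLOC][1-2 ALLOC][3-28 FREE]
Op 6: d = malloc(9) -> d = 3; heap: [0-0 ALLOC][1-2 ALLOC][3-11 ALLOC][12-28 FREE]
malloc(9): first-fit scan over [0-0 ALLOC][1-2 ALLOC][3-11 ALLOC][12-28 FREE] -> 12

Answer: 12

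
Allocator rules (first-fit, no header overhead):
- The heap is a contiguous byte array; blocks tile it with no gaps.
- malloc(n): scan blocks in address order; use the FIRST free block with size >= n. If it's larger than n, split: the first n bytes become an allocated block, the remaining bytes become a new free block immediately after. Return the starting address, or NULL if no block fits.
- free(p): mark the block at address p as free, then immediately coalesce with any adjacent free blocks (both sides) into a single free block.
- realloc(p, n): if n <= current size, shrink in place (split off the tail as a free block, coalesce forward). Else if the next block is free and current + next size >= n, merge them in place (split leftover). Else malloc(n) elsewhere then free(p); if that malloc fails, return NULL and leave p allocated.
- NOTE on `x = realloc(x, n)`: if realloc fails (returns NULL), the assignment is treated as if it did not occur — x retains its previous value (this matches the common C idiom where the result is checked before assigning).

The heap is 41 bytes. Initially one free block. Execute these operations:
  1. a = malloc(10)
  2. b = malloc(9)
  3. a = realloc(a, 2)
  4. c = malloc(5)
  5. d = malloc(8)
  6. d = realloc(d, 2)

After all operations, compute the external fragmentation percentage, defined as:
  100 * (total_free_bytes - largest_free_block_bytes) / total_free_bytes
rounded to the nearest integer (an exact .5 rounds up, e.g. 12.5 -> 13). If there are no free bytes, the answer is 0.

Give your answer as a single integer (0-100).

Op 1: a = malloc(10) -> a = 0; heap: [0-9 ALLOC][10-40 FREE]
Op 2: b = malloc(9) -> b = 10; heap: [0-9 ALLOC][10-18 ALLOC][19-40 FREE]
Op 3: a = realloc(a, 2) -> a = 0; heap: [0-1 ALLOC][2-9 FREE][10-18 ALLOC][19-40 FREE]
Op 4: c = malloc(5) -> c = 2; heap: [0-1 ALLOC][2-6 ALLOC][7-9 FREE][10-18 ALLOC][19-40 FREE]
Op 5: d = malloc(8) -> d = 19; heap: [0-1 ALLOC][2-6 ALLOC][7-9 FREE][10-18 ALLOC][19-26 ALLOC][27-40 FREE]
Op 6: d = realloc(d, 2) -> d = 19; heap: [0-1 ALLOC][2-6 ALLOC][7-9 FREE][10-18 ALLOC][19-20 ALLOC][21-40 FREE]
Free blocks: [3 20] total_free=23 largest=20 -> 100*(23-20)/23 = 300/23 ≈ 13.043 -> rounds to 13

Answer: 13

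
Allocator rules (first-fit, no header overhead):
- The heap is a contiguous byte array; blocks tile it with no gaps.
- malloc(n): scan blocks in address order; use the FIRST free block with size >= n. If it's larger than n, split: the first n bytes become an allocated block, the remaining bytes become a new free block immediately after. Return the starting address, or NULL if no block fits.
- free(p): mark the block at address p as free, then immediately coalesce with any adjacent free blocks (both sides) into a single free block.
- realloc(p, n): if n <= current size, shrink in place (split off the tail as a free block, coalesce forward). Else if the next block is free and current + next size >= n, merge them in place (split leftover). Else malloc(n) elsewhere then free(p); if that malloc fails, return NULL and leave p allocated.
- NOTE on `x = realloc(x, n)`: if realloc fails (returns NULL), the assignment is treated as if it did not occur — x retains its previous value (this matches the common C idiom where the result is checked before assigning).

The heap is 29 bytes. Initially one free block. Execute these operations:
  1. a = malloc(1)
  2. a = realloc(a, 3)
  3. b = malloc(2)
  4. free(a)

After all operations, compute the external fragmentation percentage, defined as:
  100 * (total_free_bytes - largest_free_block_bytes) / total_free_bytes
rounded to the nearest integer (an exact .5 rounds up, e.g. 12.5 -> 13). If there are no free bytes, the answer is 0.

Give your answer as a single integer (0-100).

Answer: 11

Derivation:
Op 1: a = malloc(1) -> a = 0; heap: [0-0 ALLOC][1-28 FREE]
Op 2: a = realloc(a, 3) -> a = 0; heap: [0-2 ALLOC][3-28 FREE]
Op 3: b = malloc(2) -> b = 3; heap: [0-2 ALLOC][3-4 ALLOC][5-28 FREE]
Op 4: free(a) -> (freed a); heap: [0-2 FREE][3-4 ALLOC][5-28 FREE]
Free blocks: [3 24] total_free=27 largest=24 -> 100*(27-24)/27 = 300/27 ≈ 11.111 -> rounds to 11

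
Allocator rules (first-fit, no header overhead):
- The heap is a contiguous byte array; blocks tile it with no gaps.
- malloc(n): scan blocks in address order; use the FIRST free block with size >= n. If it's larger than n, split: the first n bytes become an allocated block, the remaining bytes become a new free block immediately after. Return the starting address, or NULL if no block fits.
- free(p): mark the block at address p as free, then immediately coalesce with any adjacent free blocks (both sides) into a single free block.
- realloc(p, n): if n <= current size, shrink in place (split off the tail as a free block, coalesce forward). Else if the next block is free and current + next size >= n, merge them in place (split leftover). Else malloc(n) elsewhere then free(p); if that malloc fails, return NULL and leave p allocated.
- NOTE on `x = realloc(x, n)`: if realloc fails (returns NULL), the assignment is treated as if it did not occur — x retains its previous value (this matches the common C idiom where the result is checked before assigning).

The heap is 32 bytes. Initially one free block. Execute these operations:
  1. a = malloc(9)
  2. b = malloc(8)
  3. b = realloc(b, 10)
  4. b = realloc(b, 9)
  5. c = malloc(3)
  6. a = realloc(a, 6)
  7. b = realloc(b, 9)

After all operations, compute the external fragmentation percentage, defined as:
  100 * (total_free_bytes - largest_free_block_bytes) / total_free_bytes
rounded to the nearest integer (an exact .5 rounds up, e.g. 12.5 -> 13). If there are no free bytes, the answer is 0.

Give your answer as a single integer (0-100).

Answer: 21

Derivation:
Op 1: a = malloc(9) -> a = 0; heap: [0-8 ALLOC][9-31 FREE]
Op 2: b = malloc(8) -> b = 9; heap: [0-8 ALLOC][9-16 ALLOC][17-31 FREE]
Op 3: b = realloc(b, 10) -> b = 9; heap: [0-8 ALLOC][9-18 ALLOC][19-31 FREE]
Op 4: b = realloc(b, 9) -> b = 9; heap: [0-8 ALLOC][9-17 ALLOC][18-31 FREE]
Op 5: c = malloc(3) -> c = 18; heap: [0-8 ALLOC][9-17 ALLOC][18-20 ALLOC][21-31 FREE]
Op 6: a = realloc(a, 6) -> a = 0; heap: [0-5 ALLOC][6-8 FREE][9-17 ALLOC][18-20 ALLOC][21-31 FREE]
Op 7: b = realloc(b, 9) -> b = 9; heap: [0-5 ALLOC][6-8 FREE][9-17 ALLOC][18-20 ALLOC][21-31 FREE]
Free blocks: [3 11] total_free=14 largest=11 -> 100*(14-11)/14 = 300/14 ≈ 21.429 -> rounds to 21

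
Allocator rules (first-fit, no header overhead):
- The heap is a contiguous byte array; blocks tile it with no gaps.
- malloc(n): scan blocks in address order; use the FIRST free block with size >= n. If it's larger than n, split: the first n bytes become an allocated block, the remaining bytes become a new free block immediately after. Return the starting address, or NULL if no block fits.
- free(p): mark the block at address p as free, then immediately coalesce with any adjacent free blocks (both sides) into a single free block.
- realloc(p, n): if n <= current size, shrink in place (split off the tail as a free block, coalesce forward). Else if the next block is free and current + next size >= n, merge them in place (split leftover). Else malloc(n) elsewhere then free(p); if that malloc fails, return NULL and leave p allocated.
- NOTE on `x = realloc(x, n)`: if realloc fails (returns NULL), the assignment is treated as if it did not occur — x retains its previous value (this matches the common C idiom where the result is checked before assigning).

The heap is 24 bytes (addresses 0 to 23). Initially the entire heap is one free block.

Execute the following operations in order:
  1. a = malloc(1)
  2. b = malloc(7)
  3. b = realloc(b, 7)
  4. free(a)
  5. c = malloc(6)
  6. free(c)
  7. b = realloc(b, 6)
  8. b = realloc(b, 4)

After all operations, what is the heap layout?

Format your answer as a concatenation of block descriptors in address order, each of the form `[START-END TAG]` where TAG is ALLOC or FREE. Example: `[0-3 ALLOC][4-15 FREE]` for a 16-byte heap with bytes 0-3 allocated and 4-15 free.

Op 1: a = malloc(1) -> a = 0; heap: [0-0 ALLOC][1-23 FREE]
Op 2: b = malloc(7) -> b = 1; heap: [0-0 ALLOC][1-7 ALLOC][8-23 FREE]
Op 3: b = realloc(b, 7) -> b = 1; heap: [0-0 ALLOC][1-7 ALLOC][8-23 FREE]
Op 4: free(a) -> (freed a); heap: [0-0 FREE][1-7 ALLOC][8-23 FREE]
Op 5: c = malloc(6) -> c = 8; heap: [0-0 FREE][1-7 ALLOC][8-13 ALLOC][14-23 FREE]
Op 6: free(c) -> (freed c); heap: [0-0 FREE][1-7 ALLOC][8-23 FREE]
Op 7: b = realloc(b, 6) -> b = 1; heap: [0-0 FREE][1-6 ALLOC][7-23 FREE]
Op 8: b = realloc(b, 4) -> b = 1; heap: [0-0 FREE][1-4 ALLOC][5-23 FREE]

Answer: [0-0 FREE][1-4 ALLOC][5-23 FREE]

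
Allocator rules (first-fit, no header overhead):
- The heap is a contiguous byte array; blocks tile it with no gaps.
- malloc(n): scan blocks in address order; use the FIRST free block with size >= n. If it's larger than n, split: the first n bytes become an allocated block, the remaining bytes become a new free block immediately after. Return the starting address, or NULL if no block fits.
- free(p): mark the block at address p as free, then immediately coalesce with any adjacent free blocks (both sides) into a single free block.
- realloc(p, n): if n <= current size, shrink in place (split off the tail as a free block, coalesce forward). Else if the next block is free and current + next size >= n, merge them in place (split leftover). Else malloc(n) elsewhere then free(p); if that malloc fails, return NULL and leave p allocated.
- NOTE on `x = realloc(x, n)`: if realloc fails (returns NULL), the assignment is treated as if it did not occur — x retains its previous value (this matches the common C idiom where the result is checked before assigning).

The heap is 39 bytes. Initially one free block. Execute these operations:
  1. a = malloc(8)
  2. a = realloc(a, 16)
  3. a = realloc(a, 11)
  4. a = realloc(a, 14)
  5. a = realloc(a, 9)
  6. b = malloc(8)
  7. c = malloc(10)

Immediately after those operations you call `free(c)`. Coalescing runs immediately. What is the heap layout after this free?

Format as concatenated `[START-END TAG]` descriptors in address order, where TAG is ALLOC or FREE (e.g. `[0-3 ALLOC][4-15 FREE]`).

Answer: [0-8 ALLOC][9-16 ALLOC][17-38 FREE]

Derivation:
Op 1: a = malloc(8) -> a = 0; heap: [0-7 ALLOC][8-38 FREE]
Op 2: a = realloc(a, 16) -> a = 0; heap: [0-15 ALLOC][16-38 FREE]
Op 3: a = realloc(a, 11) -> a = 0; heap: [0-10 ALLOC][11-38 FREE]
Op 4: a = realloc(a, 14) -> a = 0; heap: [0-13 ALLOC][14-38 FREE]
Op 5: a = realloc(a, 9) -> a = 0; heap: [0-8 ALLOC][9-38 FREE]
Op 6: b = malloc(8) -> b = 9; heap: [0-8 ALLOC][9-16 ALLOC][17-38 FREE]
Op 7: c = malloc(10) -> c = 17; heap: [0-8 ALLOC][9-16 ALLOC][17-26 ALLOC][27-38 FREE]
free(c): c = 17 -> block [17-26 ALLOC]; mark free, coalesce with adjacent free neighbors -> [0-8 ALLOC][9-16 ALLOC][17-38 FREE]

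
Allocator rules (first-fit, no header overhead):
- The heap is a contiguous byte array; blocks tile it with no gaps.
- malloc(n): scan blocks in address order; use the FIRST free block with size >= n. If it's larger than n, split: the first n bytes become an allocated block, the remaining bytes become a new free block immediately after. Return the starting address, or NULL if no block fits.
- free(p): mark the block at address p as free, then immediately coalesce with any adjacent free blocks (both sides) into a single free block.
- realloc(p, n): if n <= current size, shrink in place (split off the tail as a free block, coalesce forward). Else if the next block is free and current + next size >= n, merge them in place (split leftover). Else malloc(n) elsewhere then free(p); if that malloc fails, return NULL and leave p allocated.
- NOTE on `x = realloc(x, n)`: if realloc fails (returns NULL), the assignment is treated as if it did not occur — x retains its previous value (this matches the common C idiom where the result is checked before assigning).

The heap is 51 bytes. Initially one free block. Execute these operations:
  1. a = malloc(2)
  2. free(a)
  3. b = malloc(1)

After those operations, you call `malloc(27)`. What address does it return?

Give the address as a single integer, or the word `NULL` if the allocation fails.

Op 1: a = malloc(2) -> a = 0; heap: [0-1 ALLOC][2-50 FREE]
Op 2: free(a) -> (freed a); heap: [0-50 FREE]
Op 3: b = malloc(1) -> b = 0; heap: [0-0 ALLOC][1-50 FREE]
malloc(27): first-fit scan over [0-0 ALLOC][1-50 FREE] -> 1

Answer: 1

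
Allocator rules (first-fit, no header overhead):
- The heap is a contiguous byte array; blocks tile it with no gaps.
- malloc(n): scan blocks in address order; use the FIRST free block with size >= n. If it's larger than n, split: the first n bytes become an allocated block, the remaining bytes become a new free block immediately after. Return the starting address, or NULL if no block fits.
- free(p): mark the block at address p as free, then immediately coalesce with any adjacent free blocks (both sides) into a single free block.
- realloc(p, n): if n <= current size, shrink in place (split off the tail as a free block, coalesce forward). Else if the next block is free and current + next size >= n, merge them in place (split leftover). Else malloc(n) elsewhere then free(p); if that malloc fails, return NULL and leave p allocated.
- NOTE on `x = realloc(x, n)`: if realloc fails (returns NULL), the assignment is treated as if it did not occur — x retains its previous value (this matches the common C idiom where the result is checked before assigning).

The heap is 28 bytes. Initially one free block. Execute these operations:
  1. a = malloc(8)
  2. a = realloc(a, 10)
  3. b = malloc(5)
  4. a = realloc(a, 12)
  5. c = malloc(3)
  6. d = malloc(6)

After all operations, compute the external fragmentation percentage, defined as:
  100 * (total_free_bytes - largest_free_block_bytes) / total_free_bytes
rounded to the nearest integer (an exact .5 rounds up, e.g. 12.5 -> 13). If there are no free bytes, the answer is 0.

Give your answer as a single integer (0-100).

Answer: 50

Derivation:
Op 1: a = malloc(8) -> a = 0; heap: [0-7 ALLOC][8-27 FREE]
Op 2: a = realloc(a, 10) -> a = 0; heap: [0-9 ALLOC][10-27 FREE]
Op 3: b = malloc(5) -> b = 10; heap: [0-9 ALLOC][10-14 ALLOC][15-27 FREE]
Op 4: a = realloc(a, 12) -> a = 15; heap: [0-9 FREE][10-14 ALLOC][15-26 ALLOC][27-27 FREE]
Op 5: c = malloc(3) -> c = 0; heap: [0-2 ALLOC][3-9 FREE][10-14 ALLOC][15-26 ALLOC][27-27 FREE]
Op 6: d = malloc(6) -> d = 3; heap: [0-2 ALLOC][3-8 ALLOC][9-9 FREE][10-14 ALLOC][15-26 ALLOC][27-27 FREE]
Free blocks: [1 1] total_free=2 largest=1 -> 100*(2-1)/2 = 100/2 = 50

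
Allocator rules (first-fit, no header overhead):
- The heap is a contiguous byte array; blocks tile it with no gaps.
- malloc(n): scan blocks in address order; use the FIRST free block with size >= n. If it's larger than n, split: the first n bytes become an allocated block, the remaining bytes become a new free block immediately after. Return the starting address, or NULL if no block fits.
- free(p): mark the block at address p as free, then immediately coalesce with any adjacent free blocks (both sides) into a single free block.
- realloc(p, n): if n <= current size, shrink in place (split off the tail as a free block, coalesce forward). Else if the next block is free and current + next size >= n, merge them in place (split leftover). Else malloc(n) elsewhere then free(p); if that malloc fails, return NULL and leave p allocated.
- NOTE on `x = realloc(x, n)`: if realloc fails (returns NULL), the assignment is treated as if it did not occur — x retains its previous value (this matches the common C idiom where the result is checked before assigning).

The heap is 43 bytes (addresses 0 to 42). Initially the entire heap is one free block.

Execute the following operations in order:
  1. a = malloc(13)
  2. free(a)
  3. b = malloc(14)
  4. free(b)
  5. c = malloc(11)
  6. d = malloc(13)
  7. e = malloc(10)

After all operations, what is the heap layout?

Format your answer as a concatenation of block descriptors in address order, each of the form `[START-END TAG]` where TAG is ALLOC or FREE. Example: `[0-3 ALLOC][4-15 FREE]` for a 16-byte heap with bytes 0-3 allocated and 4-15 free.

Answer: [0-10 ALLOC][11-23 ALLOC][24-33 ALLOC][34-42 FREE]

Derivation:
Op 1: a = malloc(13) -> a = 0; heap: [0-12 ALLOC][13-42 FREE]
Op 2: free(a) -> (freed a); heap: [0-42 FREE]
Op 3: b = malloc(14) -> b = 0; heap: [0-13 ALLOC][14-42 FREE]
Op 4: free(b) -> (freed b); heap: [0-42 FREE]
Op 5: c = malloc(11) -> c = 0; heap: [0-10 ALLOC][11-42 FREE]
Op 6: d = malloc(13) -> d = 11; heap: [0-10 ALLOC][11-23 ALLOC][24-42 FREE]
Op 7: e = malloc(10) -> e = 24; heap: [0-10 ALLOC][11-23 ALLOC][24-33 ALLOC][34-42 FREE]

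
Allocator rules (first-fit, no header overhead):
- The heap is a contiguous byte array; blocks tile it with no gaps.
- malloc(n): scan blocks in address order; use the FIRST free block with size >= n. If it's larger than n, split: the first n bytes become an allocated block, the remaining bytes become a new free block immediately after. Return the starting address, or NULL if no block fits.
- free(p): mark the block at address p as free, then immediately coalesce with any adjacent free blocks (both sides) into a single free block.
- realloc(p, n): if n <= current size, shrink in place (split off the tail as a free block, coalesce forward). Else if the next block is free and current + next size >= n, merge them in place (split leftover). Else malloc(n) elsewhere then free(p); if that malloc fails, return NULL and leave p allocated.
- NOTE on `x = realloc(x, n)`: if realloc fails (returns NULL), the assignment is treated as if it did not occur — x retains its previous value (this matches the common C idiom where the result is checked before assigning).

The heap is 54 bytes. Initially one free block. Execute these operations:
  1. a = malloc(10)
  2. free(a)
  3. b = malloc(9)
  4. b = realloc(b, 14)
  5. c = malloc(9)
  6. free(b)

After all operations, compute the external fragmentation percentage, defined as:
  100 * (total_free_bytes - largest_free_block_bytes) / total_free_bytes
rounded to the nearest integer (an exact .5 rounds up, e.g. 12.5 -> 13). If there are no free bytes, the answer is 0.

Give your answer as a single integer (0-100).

Answer: 31

Derivation:
Op 1: a = malloc(10) -> a = 0; heap: [0-9 ALLOC][10-53 FREE]
Op 2: free(a) -> (freed a); heap: [0-53 FREE]
Op 3: b = malloc(9) -> b = 0; heap: [0-8 ALLOC][9-53 FREE]
Op 4: b = realloc(b, 14) -> b = 0; heap: [0-13 ALLOC][14-53 FREE]
Op 5: c = malloc(9) -> c = 14; heap: [0-13 ALLOC][14-22 ALLOC][23-53 FREE]
Op 6: free(b) -> (freed b); heap: [0-13 FREE][14-22 ALLOC][23-53 FREE]
Free blocks: [14 31] total_free=45 largest=31 -> 100*(45-31)/45 = 1400/45 ≈ 31.111 -> rounds to 31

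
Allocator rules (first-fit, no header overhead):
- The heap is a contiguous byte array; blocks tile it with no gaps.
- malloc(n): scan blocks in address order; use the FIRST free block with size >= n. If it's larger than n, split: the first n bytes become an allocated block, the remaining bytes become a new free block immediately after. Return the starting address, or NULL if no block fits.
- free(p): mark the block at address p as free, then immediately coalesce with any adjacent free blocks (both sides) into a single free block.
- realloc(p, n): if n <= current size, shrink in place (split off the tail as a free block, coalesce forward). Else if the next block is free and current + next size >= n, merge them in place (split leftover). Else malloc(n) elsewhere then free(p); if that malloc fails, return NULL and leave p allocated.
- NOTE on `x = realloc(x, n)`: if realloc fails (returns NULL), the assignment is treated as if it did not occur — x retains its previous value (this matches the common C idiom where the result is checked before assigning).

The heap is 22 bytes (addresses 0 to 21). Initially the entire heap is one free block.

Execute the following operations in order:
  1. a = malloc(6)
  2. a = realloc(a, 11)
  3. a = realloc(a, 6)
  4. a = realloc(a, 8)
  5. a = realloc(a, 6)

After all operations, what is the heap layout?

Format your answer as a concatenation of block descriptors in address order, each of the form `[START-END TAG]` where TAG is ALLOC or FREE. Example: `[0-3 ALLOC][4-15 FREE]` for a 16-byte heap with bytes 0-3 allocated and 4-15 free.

Answer: [0-5 ALLOC][6-21 FREE]

Derivation:
Op 1: a = malloc(6) -> a = 0; heap: [0-5 ALLOC][6-21 FREE]
Op 2: a = realloc(a, 11) -> a = 0; heap: [0-10 ALLOC][11-21 FREE]
Op 3: a = realloc(a, 6) -> a = 0; heap: [0-5 ALLOC][6-21 FREE]
Op 4: a = realloc(a, 8) -> a = 0; heap: [0-7 ALLOC][8-21 FREE]
Op 5: a = realloc(a, 6) -> a = 0; heap: [0-5 ALLOC][6-21 FREE]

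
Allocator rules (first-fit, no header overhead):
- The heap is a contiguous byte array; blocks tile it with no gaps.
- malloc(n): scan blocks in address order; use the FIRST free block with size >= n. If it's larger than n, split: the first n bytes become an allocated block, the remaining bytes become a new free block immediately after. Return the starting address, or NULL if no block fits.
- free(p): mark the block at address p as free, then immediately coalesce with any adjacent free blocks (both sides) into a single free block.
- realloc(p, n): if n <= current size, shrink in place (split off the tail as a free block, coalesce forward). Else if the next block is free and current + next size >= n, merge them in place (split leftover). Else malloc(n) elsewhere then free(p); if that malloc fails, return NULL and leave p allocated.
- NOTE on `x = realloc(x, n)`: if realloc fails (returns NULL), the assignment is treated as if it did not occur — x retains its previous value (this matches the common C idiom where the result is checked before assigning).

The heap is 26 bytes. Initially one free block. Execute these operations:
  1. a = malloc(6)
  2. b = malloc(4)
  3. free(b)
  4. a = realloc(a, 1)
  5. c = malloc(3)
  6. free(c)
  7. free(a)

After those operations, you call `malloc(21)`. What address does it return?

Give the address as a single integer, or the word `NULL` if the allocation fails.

Answer: 0

Derivation:
Op 1: a = malloc(6) -> a = 0; heap: [0-5 ALLOC][6-25 FREE]
Op 2: b = malloc(4) -> b = 6; heap: [0-5 ALLOC][6-9 ALLOC][10-25 FREE]
Op 3: free(b) -> (freed b); heap: [0-5 ALLOC][6-25 FREE]
Op 4: a = realloc(a, 1) -> a = 0; heap: [0-0 ALLOC][1-25 FREE]
Op 5: c = malloc(3) -> c = 1; heap: [0-0 ALLOC][1-3 ALLOC][4-25 FREE]
Op 6: free(c) -> (freed c); heap: [0-0 ALLOC][1-25 FREE]
Op 7: free(a) -> (freed a); heap: [0-25 FREE]
malloc(21): first-fit scan over [0-25 FREE] -> 0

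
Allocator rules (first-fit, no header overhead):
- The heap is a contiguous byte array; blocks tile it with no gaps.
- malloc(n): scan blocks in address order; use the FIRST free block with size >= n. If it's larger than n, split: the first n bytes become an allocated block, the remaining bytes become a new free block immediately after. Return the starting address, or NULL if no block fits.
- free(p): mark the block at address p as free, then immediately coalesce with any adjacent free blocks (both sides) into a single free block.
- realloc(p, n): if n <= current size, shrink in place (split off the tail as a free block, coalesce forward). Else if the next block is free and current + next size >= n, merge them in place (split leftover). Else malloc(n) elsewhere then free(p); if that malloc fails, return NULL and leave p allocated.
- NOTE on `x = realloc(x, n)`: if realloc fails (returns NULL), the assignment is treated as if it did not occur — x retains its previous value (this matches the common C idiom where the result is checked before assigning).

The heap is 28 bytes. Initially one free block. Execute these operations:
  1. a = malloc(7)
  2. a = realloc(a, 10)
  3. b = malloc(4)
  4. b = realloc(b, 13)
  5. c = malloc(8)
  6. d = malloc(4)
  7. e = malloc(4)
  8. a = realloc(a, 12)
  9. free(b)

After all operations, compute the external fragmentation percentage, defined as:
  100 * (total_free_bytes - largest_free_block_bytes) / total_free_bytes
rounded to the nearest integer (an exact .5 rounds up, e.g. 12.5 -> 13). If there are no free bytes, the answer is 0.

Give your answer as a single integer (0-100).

Op 1: a = malloc(7) -> a = 0; heap: [0-6 ALLOC][7-27 FREE]
Op 2: a = realloc(a, 10) -> a = 0; heap: [0-9 ALLOC][10-27 FREE]
Op 3: b = malloc(4) -> b = 10; heap: [0-9 ALLOC][10-13 ALLOC][14-27 FREE]
Op 4: b = realloc(b, 13) -> b = 10; heap: [0-9 ALLOC][10-22 ALLOC][23-27 FREE]
Op 5: c = malloc(8) -> c = NULL; heap: [0-9 ALLOC][10-22 ALLOC][23-27 FREE]
Op 6: d = malloc(4) -> d = 23; heap: [0-9 ALLOC][10-22 ALLOC][23-26 ALLOC][27-27 FREE]
Op 7: e = malloc(4) -> e = NULL; heap: [0-9 ALLOC][10-22 ALLOC][23-26 ALLOC][27-27 FREE]
Op 8: a = realloc(a, 12) -> NULL (a unchanged); heap: [0-9 ALLOC][10-22 ALLOC][23-26 ALLOC][27-27 FREE]
Op 9: free(b) -> (freed b); heap: [0-9 ALLOC][10-22 FREE][23-26 ALLOC][27-27 FREE]
Free blocks: [13 1] total_free=14 largest=13 -> 100*(14-13)/14 = 100/14 ≈ 7.143 -> rounds to 7

Answer: 7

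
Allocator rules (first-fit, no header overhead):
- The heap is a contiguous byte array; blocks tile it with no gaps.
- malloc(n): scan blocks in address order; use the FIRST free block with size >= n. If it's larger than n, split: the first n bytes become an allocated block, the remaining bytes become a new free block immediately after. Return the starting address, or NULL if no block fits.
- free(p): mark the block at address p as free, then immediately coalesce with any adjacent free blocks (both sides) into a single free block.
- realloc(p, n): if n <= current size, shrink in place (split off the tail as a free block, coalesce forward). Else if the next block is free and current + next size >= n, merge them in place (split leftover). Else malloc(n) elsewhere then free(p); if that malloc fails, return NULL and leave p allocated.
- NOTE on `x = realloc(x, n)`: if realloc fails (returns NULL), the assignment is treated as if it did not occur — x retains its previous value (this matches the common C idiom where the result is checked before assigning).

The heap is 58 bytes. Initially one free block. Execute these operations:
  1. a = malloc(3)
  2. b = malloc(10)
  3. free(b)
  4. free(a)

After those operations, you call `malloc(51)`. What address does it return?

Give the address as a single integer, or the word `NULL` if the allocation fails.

Op 1: a = malloc(3) -> a = 0; heap: [0-2 ALLOC][3-57 FREE]
Op 2: b = malloc(10) -> b = 3; heap: [0-2 ALLOC][3-12 ALLOC][13-57 FREE]
Op 3: free(b) -> (freed b); heap: [0-2 ALLOC][3-57 FREE]
Op 4: free(a) -> (freed a); heap: [0-57 FREE]
malloc(51): first-fit scan over [0-57 FREE] -> 0

Answer: 0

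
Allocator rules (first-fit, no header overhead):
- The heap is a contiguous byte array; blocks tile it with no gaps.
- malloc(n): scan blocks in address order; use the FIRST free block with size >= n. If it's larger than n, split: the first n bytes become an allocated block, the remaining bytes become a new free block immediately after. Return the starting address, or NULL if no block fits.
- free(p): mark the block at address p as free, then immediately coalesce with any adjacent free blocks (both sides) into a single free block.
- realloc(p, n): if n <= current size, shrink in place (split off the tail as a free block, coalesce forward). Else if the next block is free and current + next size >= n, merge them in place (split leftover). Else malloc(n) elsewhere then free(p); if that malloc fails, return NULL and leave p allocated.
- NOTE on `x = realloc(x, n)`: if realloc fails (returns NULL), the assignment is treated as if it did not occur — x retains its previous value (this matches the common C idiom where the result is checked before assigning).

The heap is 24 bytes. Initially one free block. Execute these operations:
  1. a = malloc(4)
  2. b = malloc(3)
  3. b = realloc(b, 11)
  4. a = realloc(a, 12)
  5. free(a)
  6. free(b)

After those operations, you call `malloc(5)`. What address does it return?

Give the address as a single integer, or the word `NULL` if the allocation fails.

Op 1: a = malloc(4) -> a = 0; heap: [0-3 ALLOC][4-23 FREE]
Op 2: b = malloc(3) -> b = 4; heap: [0-3 ALLOC][4-6 ALLOC][7-23 FREE]
Op 3: b = realloc(b, 11) -> b = 4; heap: [0-3 ALLOC][4-14 ALLOC][15-23 FREE]
Op 4: a = realloc(a, 12) -> NULL (a unchanged); heap: [0-3 ALLOC][4-14 ALLOC][15-23 FREE]
Op 5: free(a) -> (freed a); heap: [0-3 FREE][4-14 ALLOC][15-23 FREE]
Op 6: free(b) -> (freed b); heap: [0-23 FREE]
malloc(5): first-fit scan over [0-23 FREE] -> 0

Answer: 0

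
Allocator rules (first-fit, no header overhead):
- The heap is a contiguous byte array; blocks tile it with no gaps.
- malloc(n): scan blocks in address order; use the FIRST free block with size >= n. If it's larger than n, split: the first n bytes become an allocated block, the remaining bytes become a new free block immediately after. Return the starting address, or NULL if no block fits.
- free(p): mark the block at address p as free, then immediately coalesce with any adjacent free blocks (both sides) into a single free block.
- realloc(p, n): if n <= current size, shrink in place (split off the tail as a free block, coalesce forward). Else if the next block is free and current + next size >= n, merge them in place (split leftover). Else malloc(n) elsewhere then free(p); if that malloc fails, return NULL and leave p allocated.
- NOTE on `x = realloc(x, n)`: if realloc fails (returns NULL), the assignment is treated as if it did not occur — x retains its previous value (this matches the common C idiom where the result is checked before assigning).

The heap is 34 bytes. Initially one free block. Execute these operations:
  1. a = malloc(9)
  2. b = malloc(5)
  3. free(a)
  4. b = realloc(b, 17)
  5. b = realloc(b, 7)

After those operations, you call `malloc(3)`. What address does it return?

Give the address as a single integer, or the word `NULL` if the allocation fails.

Op 1: a = malloc(9) -> a = 0; heap: [0-8 ALLOC][9-33 FREE]
Op 2: b = malloc(5) -> b = 9; heap: [0-8 ALLOC][9-13 ALLOC][14-33 FREE]
Op 3: free(a) -> (freed a); heap: [0-8 FREE][9-13 ALLOC][14-33 FREE]
Op 4: b = realloc(b, 17) -> b = 9; heap: [0-8 FREE][9-25 ALLOC][26-33 FREE]
Op 5: b = realloc(b, 7) -> b = 9; heap: [0-8 FREE][9-15 ALLOC][16-33 FREE]
malloc(3): first-fit scan over [0-8 FREE][9-15 ALLOC][16-33 FREE] -> 0

Answer: 0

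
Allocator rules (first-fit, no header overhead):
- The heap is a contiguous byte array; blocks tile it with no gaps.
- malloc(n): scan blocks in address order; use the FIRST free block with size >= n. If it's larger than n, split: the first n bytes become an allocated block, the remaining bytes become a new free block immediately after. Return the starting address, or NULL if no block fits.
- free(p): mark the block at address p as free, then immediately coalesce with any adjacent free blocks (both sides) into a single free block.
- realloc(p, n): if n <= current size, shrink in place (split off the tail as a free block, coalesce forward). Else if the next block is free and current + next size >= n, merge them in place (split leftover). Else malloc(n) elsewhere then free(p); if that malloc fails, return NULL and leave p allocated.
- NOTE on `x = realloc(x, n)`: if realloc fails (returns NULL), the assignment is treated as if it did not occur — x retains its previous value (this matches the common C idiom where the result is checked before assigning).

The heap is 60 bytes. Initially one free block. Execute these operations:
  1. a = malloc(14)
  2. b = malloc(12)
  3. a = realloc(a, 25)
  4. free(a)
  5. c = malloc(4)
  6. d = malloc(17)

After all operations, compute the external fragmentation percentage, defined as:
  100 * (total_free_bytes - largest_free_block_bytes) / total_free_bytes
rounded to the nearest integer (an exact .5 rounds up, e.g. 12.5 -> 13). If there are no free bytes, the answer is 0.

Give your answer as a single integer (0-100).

Answer: 37

Derivation:
Op 1: a = malloc(14) -> a = 0; heap: [0-13 ALLOC][14-59 FREE]
Op 2: b = malloc(12) -> b = 14; heap: [0-13 ALLOC][14-25 ALLOC][26-59 FREE]
Op 3: a = realloc(a, 25) -> a = 26; heap: [0-13 FREE][14-25 ALLOC][26-50 ALLOC][51-59 FREE]
Op 4: free(a) -> (freed a); heap: [0-13 FREE][14-25 ALLOC][26-59 FREE]
Op 5: c = malloc(4) -> c = 0; heap: [0-3 ALLOC][4-13 FREE][14-25 ALLOC][26-59 FREE]
Op 6: d = malloc(17) -> d = 26; heap: [0-3 ALLOC][4-13 FREE][14-25 ALLOC][26-42 ALLOC][43-59 FREE]
Free blocks: [10 17] total_free=27 largest=17 -> 100*(27-17)/27 = 1000/27 ≈ 37.037 -> rounds to 37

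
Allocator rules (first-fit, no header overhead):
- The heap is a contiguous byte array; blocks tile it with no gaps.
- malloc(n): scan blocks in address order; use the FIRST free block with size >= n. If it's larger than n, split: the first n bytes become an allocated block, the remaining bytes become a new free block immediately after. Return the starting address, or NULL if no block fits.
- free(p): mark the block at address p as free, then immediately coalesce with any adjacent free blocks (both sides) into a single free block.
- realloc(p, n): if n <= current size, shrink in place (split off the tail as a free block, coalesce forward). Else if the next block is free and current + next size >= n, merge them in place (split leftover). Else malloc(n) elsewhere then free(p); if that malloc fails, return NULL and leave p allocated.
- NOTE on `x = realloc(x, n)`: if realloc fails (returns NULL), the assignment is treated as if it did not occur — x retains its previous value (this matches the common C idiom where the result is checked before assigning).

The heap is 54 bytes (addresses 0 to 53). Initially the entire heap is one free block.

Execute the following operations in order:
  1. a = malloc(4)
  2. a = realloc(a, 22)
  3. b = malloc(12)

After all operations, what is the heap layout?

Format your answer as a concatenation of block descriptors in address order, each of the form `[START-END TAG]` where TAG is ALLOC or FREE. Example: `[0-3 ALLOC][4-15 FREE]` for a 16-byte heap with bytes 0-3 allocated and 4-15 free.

Op 1: a = malloc(4) -> a = 0; heap: [0-3 ALLOC][4-53 FREE]
Op 2: a = realloc(a, 22) -> a = 0; heap: [0-21 ALLOC][22-53 FREE]
Op 3: b = malloc(12) -> b = 22; heap: [0-21 ALLOC][22-33 ALLOC][34-53 FREE]

Answer: [0-21 ALLOC][22-33 ALLOC][34-53 FREE]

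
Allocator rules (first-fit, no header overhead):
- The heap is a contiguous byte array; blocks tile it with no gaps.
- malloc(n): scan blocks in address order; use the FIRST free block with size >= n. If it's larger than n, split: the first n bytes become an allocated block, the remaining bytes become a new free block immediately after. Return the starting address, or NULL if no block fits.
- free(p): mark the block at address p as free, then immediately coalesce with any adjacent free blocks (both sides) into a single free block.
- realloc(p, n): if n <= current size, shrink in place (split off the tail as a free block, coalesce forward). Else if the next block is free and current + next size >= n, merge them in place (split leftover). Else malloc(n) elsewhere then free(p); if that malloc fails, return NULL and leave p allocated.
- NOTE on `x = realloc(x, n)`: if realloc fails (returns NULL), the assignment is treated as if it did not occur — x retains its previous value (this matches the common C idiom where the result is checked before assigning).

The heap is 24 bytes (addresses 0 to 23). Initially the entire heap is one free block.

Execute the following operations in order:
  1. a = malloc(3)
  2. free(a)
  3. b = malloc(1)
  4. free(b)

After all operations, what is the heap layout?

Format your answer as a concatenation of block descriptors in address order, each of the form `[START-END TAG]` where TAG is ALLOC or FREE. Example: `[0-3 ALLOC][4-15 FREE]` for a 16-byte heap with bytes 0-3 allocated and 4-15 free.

Op 1: a = malloc(3) -> a = 0; heap: [0-2 ALLOC][3-23 FREE]
Op 2: free(a) -> (freed a); heap: [0-23 FREE]
Op 3: b = malloc(1) -> b = 0; heap: [0-0 ALLOC][1-23 FREE]
Op 4: free(b) -> (freed b); heap: [0-23 FREE]

Answer: [0-23 FREE]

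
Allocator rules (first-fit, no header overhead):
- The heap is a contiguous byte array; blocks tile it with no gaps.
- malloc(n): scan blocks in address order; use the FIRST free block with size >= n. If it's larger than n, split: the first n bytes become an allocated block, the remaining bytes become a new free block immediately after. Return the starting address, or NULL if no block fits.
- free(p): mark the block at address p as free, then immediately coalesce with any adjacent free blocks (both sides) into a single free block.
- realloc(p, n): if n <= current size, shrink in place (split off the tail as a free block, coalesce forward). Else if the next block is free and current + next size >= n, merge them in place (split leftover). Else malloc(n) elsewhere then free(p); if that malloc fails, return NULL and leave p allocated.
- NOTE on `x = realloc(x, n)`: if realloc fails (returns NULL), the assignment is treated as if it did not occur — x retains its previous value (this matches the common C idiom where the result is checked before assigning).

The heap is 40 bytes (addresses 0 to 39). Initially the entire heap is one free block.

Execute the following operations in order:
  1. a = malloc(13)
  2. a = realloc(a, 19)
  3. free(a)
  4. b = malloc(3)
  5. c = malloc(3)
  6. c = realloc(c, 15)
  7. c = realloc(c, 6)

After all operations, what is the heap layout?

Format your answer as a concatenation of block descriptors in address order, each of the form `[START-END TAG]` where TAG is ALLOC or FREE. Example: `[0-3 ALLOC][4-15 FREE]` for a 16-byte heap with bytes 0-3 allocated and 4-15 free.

Op 1: a = malloc(13) -> a = 0; heap: [0-12 ALLOC][13-39 FREE]
Op 2: a = realloc(a, 19) -> a = 0; heap: [0-18 ALLOC][19-39 FREE]
Op 3: free(a) -> (freed a); heap: [0-39 FREE]
Op 4: b = malloc(3) -> b = 0; heap: [0-2 ALLOC][3-39 FREE]
Op 5: c = malloc(3) -> c = 3; heap: [0-2 ALLOC][3-5 ALLOC][6-39 FREE]
Op 6: c = realloc(c, 15) -> c = 3; heap: [0-2 ALLOC][3-17 ALLOC][18-39 FREE]
Op 7: c = realloc(c, 6) -> c = 3; heap: [0-2 ALLOC][3-8 ALLOC][9-39 FREE]

Answer: [0-2 ALLOC][3-8 ALLOC][9-39 FREE]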